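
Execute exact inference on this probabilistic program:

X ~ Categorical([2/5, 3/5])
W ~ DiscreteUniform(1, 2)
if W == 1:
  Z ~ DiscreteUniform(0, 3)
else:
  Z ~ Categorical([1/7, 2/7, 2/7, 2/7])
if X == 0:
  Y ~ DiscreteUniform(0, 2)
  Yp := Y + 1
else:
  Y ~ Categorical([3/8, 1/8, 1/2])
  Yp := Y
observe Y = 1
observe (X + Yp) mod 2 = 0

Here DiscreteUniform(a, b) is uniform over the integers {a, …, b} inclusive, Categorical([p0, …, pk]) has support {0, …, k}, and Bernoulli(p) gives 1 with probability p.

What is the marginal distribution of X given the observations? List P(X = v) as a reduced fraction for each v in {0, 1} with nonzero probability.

Enumerate traces; 16 have nonzero weight after conditioning:
  (X=0, W=1, Z=0, Y=1) weight 1/60
  (X=0, W=1, Z=1, Y=1) weight 1/60
  (X=0, W=1, Z=2, Y=1) weight 1/60
  (X=0, W=1, Z=3, Y=1) weight 1/60
  (X=0, W=2, Z=0, Y=1) weight 1/105
  (X=0, W=2, Z=1, Y=1) weight 2/105
  (X=0, W=2, Z=2, Y=1) weight 2/105
  (X=0, W=2, Z=3, Y=1) weight 2/105
  (X=1, W=1, Z=0, Y=1) weight 3/320
  … 7 more
Group by X:
  weight(X=0) = 2/15
  weight(X=1) = 3/40
Total weight = 2/15 + 3/40 = 5/24
P(X=0 | obs) = 2/15 / 5/24 = 16/25
P(X=1 | obs) = 3/40 / 5/24 = 9/25

P(X=0) = 16/25, P(X=1) = 9/25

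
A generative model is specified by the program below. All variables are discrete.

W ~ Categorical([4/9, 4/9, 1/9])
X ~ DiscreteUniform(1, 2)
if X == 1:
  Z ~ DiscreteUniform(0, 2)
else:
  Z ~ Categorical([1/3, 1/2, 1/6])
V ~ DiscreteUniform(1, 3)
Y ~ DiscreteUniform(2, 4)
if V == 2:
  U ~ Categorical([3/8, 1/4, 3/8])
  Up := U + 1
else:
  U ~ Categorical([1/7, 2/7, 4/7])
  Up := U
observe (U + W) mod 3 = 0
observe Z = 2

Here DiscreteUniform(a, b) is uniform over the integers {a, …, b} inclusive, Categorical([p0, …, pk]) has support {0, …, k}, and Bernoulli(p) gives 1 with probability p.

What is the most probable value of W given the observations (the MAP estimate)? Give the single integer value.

Enumerate traces; 54 have nonzero weight after conditioning:
  (W=0, X=1, Z=2, V=1, Y=2, U=0) weight 2/1701
  (W=0, X=1, Z=2, V=1, Y=3, U=0) weight 2/1701
  (W=0, X=1, Z=2, V=1, Y=4, U=0) weight 2/1701
  (W=0, X=1, Z=2, V=2, Y=2, U=0) weight 1/324
  (W=0, X=1, Z=2, V=2, Y=3, U=0) weight 1/324
  (W=0, X=1, Z=2, V=2, Y=4, U=0) weight 1/324
  (W=0, X=1, Z=2, V=3, Y=2, U=0) weight 2/1701
  (W=0, X=1, Z=2, V=3, Y=3, U=0) weight 2/1701
  (W=1, X=1, Z=2, V=1, Y=2, U=2) weight 8/1701
  (W=2, X=1, Z=2, V=1, Y=2, U=1) weight 1/1701
  … 44 more
Group by W:
  weight(W=0) = 37/1512
  weight(W=1) = 85/1512
  weight(W=2) = 23/3024
Total weight = 37/1512 + 85/1512 + 23/3024 = 89/1008
P(W=0 | obs) = 37/1512 / 89/1008 = 74/267
P(W=1 | obs) = 85/1512 / 89/1008 = 170/267
P(W=2 | obs) = 23/3024 / 89/1008 = 23/267
argmax = 1

argmax_v P(W = v | obs) = 1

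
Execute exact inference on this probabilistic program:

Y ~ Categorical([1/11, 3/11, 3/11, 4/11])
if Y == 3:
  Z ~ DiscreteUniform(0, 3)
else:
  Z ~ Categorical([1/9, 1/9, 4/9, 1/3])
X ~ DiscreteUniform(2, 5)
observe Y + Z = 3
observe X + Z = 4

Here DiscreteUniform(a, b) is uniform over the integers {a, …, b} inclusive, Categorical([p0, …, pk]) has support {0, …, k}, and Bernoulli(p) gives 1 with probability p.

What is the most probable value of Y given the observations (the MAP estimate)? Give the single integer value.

argmax_v P(Y = v | obs) = 1

Enumerate traces; 3 have nonzero weight after conditioning:
  (Y=1, Z=2, X=2) weight 1/33
  (Y=2, Z=1, X=3) weight 1/132
  (Y=3, Z=0, X=4) weight 1/44
Group by Y:
  weight(Y=1) = 1/33
  weight(Y=2) = 1/132
  weight(Y=3) = 1/44
Total weight = 1/33 + 1/132 + 1/44 = 2/33
P(Y=1 | obs) = 1/33 / 2/33 = 1/2
P(Y=2 | obs) = 1/132 / 2/33 = 1/8
P(Y=3 | obs) = 1/44 / 2/33 = 3/8
argmax = 1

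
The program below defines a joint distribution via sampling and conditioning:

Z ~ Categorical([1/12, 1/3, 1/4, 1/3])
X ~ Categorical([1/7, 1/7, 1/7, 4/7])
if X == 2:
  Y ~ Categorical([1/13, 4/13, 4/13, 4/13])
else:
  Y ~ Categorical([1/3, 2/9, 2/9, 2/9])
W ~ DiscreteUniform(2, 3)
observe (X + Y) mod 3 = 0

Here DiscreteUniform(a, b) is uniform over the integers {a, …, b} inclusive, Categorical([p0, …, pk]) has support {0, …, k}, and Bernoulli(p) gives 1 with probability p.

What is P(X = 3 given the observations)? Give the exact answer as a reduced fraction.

Enumerate traces; 48 have nonzero weight after conditioning:
  (Z=0, X=0, Y=0, W=2) weight 1/504
  (Z=0, X=0, Y=0, W=3) weight 1/504
  (Z=0, X=0, Y=3, W=2) weight 1/756
  (Z=0, X=0, Y=3, W=3) weight 1/756
  (Z=0, X=1, Y=2, W=2) weight 1/756
  (Z=0, X=1, Y=2, W=3) weight 1/756
  (Z=0, X=2, Y=1, W=2) weight 1/546
  (Z=0, X=2, Y=1, W=3) weight 1/546
  (Z=0, X=3, Y=0, W=2) weight 1/126
  … 39 more
Group by X:
  weight(X=0) = 5/63
  weight(X=1) = 2/63
  weight(X=2) = 4/91
  weight(X=3) = 20/63
Total weight = 5/63 + 2/63 + 4/91 + 20/63 = 43/91
P(X=0 | obs) = 5/63 / 43/91 = 65/387
P(X=1 | obs) = 2/63 / 43/91 = 26/387
P(X=2 | obs) = 4/91 / 43/91 = 4/43
P(X=3 | obs) = 20/63 / 43/91 = 260/387

P(X = 3 | obs) = 260/387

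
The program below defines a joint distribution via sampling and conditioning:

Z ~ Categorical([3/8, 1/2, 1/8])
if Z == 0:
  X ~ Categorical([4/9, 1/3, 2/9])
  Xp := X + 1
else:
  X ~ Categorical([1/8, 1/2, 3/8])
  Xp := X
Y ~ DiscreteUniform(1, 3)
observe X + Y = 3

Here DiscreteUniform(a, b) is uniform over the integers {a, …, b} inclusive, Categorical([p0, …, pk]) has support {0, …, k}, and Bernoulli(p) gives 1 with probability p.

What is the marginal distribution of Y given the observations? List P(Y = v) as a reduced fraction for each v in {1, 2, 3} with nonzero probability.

Enumerate traces; 9 have nonzero weight after conditioning:
  (Z=0, X=0, Y=3) weight 1/18
  (Z=0, X=1, Y=2) weight 1/24
  (Z=0, X=2, Y=1) weight 1/36
  (Z=1, X=0, Y=3) weight 1/48
  (Z=1, X=1, Y=2) weight 1/12
  (Z=1, X=2, Y=1) weight 1/16
  (Z=2, X=0, Y=3) weight 1/192
  (Z=2, X=1, Y=2) weight 1/48
  … 1 more
Group by Y:
  weight(Y=1) = 61/576
  weight(Y=2) = 7/48
  weight(Y=3) = 47/576
Total weight = 61/576 + 7/48 + 47/576 = 1/3
P(Y=1 | obs) = 61/576 / 1/3 = 61/192
P(Y=2 | obs) = 7/48 / 1/3 = 7/16
P(Y=3 | obs) = 47/576 / 1/3 = 47/192

P(Y=1) = 61/192, P(Y=2) = 7/16, P(Y=3) = 47/192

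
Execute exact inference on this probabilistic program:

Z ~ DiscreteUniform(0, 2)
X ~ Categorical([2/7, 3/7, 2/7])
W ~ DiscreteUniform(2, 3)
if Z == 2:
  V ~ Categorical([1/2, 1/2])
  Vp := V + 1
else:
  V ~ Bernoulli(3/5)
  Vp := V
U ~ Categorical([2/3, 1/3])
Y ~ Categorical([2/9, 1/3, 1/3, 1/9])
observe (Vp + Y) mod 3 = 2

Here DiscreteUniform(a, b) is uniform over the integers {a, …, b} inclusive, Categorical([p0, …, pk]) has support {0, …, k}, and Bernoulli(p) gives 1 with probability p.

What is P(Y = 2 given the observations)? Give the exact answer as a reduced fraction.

P(Y = 2 | obs) = 4/15

Enumerate traces; 84 have nonzero weight after conditioning:
  (Z=0, X=0, W=2, V=0, U=0, Y=2) weight 4/945
  (Z=0, X=0, W=2, V=0, U=1, Y=2) weight 2/945
  (Z=0, X=0, W=2, V=1, U=0, Y=1) weight 2/315
  (Z=0, X=0, W=2, V=1, U=1, Y=1) weight 1/315
  (Z=0, X=0, W=3, V=0, U=0, Y=2) weight 4/945
  (Z=0, X=0, W=3, V=0, U=1, Y=2) weight 2/945
  (Z=0, X=0, W=3, V=1, U=0, Y=1) weight 2/315
  (Z=0, X=0, W=3, V=1, U=1, Y=1) weight 1/315
  (Z=2, X=0, W=2, V=1, U=0, Y=0) weight 2/567
  (Z=2, X=0, W=2, V=1, U=0, Y=3) weight 1/567
  … 74 more
Group by Y:
  weight(Y=0) = 1/27
  weight(Y=1) = 17/90
  weight(Y=2) = 4/45
  weight(Y=3) = 1/54
Total weight = 1/27 + 17/90 + 4/45 + 1/54 = 1/3
P(Y=0 | obs) = 1/27 / 1/3 = 1/9
P(Y=1 | obs) = 17/90 / 1/3 = 17/30
P(Y=2 | obs) = 4/45 / 1/3 = 4/15
P(Y=3 | obs) = 1/54 / 1/3 = 1/18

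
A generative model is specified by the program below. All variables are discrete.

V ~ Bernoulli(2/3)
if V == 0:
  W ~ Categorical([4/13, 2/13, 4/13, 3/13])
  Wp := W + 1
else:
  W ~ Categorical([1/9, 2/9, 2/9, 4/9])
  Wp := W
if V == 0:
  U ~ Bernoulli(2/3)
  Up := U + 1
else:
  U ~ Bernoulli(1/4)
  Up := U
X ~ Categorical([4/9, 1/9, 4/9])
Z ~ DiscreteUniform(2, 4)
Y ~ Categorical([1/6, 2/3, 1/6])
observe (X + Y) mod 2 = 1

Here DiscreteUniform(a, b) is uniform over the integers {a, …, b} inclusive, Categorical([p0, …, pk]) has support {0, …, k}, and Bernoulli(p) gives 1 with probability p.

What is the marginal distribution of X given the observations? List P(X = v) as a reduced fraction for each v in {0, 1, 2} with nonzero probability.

P(X=0) = 8/17, P(X=1) = 1/17, P(X=2) = 8/17

Enumerate traces; 192 have nonzero weight after conditioning:
  (V=0, W=0, U=0, X=0, Z=2, Y=1) weight 32/9477
  (V=0, W=0, U=0, X=0, Z=3, Y=1) weight 32/9477
  (V=0, W=0, U=0, X=0, Z=4, Y=1) weight 32/9477
  (V=0, W=0, U=0, X=1, Z=2, Y=0) weight 2/9477
  (V=0, W=0, U=0, X=1, Z=2, Y=2) weight 2/9477
  (V=0, W=0, U=0, X=1, Z=3, Y=0) weight 2/9477
  (V=0, W=0, U=0, X=1, Z=3, Y=2) weight 2/9477
  (V=0, W=0, U=0, X=1, Z=4, Y=0) weight 2/9477
  (V=0, W=0, U=0, X=2, Z=2, Y=1) weight 32/9477
  … 183 more
Group by X:
  weight(X=0) = 8/27
  weight(X=1) = 1/27
  weight(X=2) = 8/27
Total weight = 8/27 + 1/27 + 8/27 = 17/27
P(X=0 | obs) = 8/27 / 17/27 = 8/17
P(X=1 | obs) = 1/27 / 17/27 = 1/17
P(X=2 | obs) = 8/27 / 17/27 = 8/17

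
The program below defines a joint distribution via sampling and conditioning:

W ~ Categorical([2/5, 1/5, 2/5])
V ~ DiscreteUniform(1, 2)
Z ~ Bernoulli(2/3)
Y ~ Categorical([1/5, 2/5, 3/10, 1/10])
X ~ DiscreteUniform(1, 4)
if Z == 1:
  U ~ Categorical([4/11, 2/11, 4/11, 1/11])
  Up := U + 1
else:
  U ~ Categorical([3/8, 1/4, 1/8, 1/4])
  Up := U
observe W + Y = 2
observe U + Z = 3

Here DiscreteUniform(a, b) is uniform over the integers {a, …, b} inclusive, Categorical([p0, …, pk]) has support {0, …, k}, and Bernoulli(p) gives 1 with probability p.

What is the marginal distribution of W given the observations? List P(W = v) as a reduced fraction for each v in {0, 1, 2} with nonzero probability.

Enumerate traces; 48 have nonzero weight after conditioning:
  (W=0, V=1, Z=0, Y=2, X=1, U=3) weight 1/800
  (W=0, V=1, Z=0, Y=2, X=2, U=3) weight 1/800
  (W=0, V=1, Z=0, Y=2, X=3, U=3) weight 1/800
  (W=0, V=1, Z=0, Y=2, X=4, U=3) weight 1/800
  (W=0, V=1, Z=1, Y=2, X=1, U=2) weight 1/275
  (W=0, V=1, Z=1, Y=2, X=2, U=2) weight 1/275
  (W=0, V=1, Z=1, Y=2, X=3, U=2) weight 1/275
  (W=0, V=1, Z=1, Y=2, X=4, U=2) weight 1/275
  (W=1, V=1, Z=0, Y=1, X=1, U=3) weight 1/1200
  (W=2, V=1, Z=0, Y=0, X=1, U=3) weight 1/1200
  … 38 more
Group by W:
  weight(W=0) = 43/1100
  weight(W=1) = 43/1650
  weight(W=2) = 43/1650
Total weight = 43/1100 + 43/1650 + 43/1650 = 301/3300
P(W=0 | obs) = 43/1100 / 301/3300 = 3/7
P(W=1 | obs) = 43/1650 / 301/3300 = 2/7
P(W=2 | obs) = 43/1650 / 301/3300 = 2/7

P(W=0) = 3/7, P(W=1) = 2/7, P(W=2) = 2/7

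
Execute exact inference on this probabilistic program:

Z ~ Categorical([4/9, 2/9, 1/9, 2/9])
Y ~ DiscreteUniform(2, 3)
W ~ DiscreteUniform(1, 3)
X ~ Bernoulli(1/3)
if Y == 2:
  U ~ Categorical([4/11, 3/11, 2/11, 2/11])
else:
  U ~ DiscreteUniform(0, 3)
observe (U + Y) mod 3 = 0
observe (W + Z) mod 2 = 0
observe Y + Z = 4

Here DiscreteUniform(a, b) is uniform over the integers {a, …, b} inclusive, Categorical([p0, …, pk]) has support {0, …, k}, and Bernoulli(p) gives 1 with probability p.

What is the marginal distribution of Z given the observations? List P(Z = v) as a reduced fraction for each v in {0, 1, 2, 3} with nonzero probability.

Enumerate traces; 10 have nonzero weight after conditioning:
  (Z=1, Y=3, W=1, X=0, U=0) weight 1/162
  (Z=1, Y=3, W=1, X=0, U=3) weight 1/162
  (Z=1, Y=3, W=1, X=1, U=0) weight 1/324
  (Z=1, Y=3, W=1, X=1, U=3) weight 1/324
  (Z=1, Y=3, W=3, X=0, U=0) weight 1/162
  (Z=1, Y=3, W=3, X=0, U=3) weight 1/162
  (Z=1, Y=3, W=3, X=1, U=0) weight 1/324
  (Z=1, Y=3, W=3, X=1, U=3) weight 1/324
  (Z=2, Y=2, W=2, X=0, U=1) weight 1/297
  … 1 more
Group by Z:
  weight(Z=1) = 1/27
  weight(Z=2) = 1/198
Total weight = 1/27 + 1/198 = 25/594
P(Z=1 | obs) = 1/27 / 25/594 = 22/25
P(Z=2 | obs) = 1/198 / 25/594 = 3/25

P(Z=1) = 22/25, P(Z=2) = 3/25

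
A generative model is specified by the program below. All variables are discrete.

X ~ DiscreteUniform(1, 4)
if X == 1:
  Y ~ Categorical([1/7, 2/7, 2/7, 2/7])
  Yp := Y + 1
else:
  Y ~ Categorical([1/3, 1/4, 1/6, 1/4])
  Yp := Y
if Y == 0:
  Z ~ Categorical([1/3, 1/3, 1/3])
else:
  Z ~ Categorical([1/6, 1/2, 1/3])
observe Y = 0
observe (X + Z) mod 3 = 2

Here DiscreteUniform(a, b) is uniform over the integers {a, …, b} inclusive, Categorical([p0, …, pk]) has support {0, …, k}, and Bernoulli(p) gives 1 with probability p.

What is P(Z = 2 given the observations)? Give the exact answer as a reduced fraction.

Enumerate traces; 4 have nonzero weight after conditioning:
  (X=1, Y=0, Z=1) weight 1/84
  (X=2, Y=0, Z=0) weight 1/36
  (X=3, Y=0, Z=2) weight 1/36
  (X=4, Y=0, Z=1) weight 1/36
Group by Z:
  weight(Z=0) = 1/36
  weight(Z=1) = 5/126
  weight(Z=2) = 1/36
Total weight = 1/36 + 5/126 + 1/36 = 2/21
P(Z=0 | obs) = 1/36 / 2/21 = 7/24
P(Z=1 | obs) = 5/126 / 2/21 = 5/12
P(Z=2 | obs) = 1/36 / 2/21 = 7/24

P(Z = 2 | obs) = 7/24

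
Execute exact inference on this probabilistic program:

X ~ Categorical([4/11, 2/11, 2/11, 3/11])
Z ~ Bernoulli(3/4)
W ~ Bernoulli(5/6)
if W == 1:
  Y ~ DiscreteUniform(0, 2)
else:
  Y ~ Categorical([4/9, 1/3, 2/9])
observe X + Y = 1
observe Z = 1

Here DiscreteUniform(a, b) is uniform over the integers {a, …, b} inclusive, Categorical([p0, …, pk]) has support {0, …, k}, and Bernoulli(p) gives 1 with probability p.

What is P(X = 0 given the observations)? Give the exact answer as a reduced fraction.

P(X = 0 | obs) = 36/55

Enumerate traces; 4 have nonzero weight after conditioning:
  (X=0, Z=1, W=0, Y=1) weight 1/66
  (X=0, Z=1, W=1, Y=1) weight 5/66
  (X=1, Z=1, W=0, Y=0) weight 1/99
  (X=1, Z=1, W=1, Y=0) weight 5/132
Group by X:
  weight(X=0) = 1/11
  weight(X=1) = 19/396
Total weight = 1/11 + 19/396 = 5/36
P(X=0 | obs) = 1/11 / 5/36 = 36/55
P(X=1 | obs) = 19/396 / 5/36 = 19/55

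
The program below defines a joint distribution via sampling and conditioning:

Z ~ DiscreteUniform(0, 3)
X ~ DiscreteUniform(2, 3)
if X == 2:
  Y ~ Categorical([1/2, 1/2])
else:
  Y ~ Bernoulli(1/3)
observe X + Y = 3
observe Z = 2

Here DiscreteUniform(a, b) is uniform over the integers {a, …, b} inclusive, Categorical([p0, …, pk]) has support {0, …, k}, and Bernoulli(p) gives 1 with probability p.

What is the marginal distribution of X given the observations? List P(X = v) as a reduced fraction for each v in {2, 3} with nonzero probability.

Enumerate traces; 2 have nonzero weight after conditioning:
  (Z=2, X=2, Y=1) weight 1/16
  (Z=2, X=3, Y=0) weight 1/12
Group by X:
  weight(X=2) = 1/16
  weight(X=3) = 1/12
Total weight = 1/16 + 1/12 = 7/48
P(X=2 | obs) = 1/16 / 7/48 = 3/7
P(X=3 | obs) = 1/12 / 7/48 = 4/7

P(X=2) = 3/7, P(X=3) = 4/7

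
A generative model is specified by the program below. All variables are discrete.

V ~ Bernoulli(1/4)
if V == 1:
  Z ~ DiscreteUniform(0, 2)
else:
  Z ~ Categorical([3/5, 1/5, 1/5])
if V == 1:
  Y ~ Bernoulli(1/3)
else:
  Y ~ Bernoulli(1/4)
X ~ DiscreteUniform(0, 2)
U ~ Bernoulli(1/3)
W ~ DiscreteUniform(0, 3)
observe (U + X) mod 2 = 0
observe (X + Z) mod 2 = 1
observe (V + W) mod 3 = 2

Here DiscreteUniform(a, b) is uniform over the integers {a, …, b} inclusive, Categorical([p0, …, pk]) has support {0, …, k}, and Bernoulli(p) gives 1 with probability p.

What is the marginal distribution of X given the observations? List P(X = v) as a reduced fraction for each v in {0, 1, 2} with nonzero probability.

Enumerate traces; 16 have nonzero weight after conditioning:
  (V=0, Z=0, Y=0, X=1, U=1, W=2) weight 3/320
  (V=0, Z=0, Y=1, X=1, U=1, W=2) weight 1/320
  (V=0, Z=1, Y=0, X=0, U=0, W=2) weight 1/160
  (V=0, Z=1, Y=0, X=2, U=0, W=2) weight 1/160
  (V=0, Z=1, Y=1, X=0, U=0, W=2) weight 1/480
  (V=0, Z=1, Y=1, X=2, U=0, W=2) weight 1/480
  (V=0, Z=2, Y=0, X=1, U=1, W=2) weight 1/320
  (V=0, Z=2, Y=1, X=1, U=1, W=2) weight 1/960
  … 8 more
Group by X:
  weight(X=0) = 7/540
  weight(X=1) = 23/1080
  weight(X=2) = 7/540
Total weight = 7/540 + 23/1080 + 7/540 = 17/360
P(X=0 | obs) = 7/540 / 17/360 = 14/51
P(X=1 | obs) = 23/1080 / 17/360 = 23/51
P(X=2 | obs) = 7/540 / 17/360 = 14/51

P(X=0) = 14/51, P(X=1) = 23/51, P(X=2) = 14/51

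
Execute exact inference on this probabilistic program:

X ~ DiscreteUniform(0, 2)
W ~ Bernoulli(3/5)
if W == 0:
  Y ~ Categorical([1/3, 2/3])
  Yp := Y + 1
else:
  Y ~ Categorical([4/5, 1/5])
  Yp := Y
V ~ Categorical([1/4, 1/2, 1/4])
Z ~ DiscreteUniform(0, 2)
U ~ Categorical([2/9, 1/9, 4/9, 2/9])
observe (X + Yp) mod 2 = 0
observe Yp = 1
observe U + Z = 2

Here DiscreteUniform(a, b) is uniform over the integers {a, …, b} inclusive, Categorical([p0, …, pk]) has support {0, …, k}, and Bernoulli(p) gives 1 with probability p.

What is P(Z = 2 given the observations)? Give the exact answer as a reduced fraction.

Enumerate traces; 18 have nonzero weight after conditioning:
  (X=1, W=0, Y=0, V=0, Z=0, U=2) weight 2/1215
  (X=1, W=0, Y=0, V=0, Z=1, U=1) weight 1/2430
  (X=1, W=0, Y=0, V=0, Z=2, U=0) weight 1/1215
  (X=1, W=0, Y=0, V=1, Z=0, U=2) weight 4/1215
  (X=1, W=0, Y=0, V=1, Z=1, U=1) weight 1/1215
  (X=1, W=0, Y=0, V=1, Z=2, U=0) weight 2/1215
  (X=1, W=0, Y=0, V=2, Z=0, U=2) weight 2/1215
  (X=1, W=0, Y=0, V=2, Z=1, U=1) weight 1/2430
  … 10 more
Group by Z:
  weight(Z=0) = 76/6075
  weight(Z=1) = 19/6075
  weight(Z=2) = 38/6075
Total weight = 76/6075 + 19/6075 + 38/6075 = 133/6075
P(Z=0 | obs) = 76/6075 / 133/6075 = 4/7
P(Z=1 | obs) = 19/6075 / 133/6075 = 1/7
P(Z=2 | obs) = 38/6075 / 133/6075 = 2/7

P(Z = 2 | obs) = 2/7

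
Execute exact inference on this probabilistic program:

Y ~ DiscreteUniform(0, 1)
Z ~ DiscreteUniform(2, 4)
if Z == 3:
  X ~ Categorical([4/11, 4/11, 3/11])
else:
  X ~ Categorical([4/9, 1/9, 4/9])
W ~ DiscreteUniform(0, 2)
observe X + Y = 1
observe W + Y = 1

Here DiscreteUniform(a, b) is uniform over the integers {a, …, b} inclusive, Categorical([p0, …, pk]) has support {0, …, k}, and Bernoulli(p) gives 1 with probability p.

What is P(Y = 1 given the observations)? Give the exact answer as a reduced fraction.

Enumerate traces; 6 have nonzero weight after conditioning:
  (Y=0, Z=2, X=1, W=1) weight 1/162
  (Y=0, Z=3, X=1, W=1) weight 2/99
  (Y=0, Z=4, X=1, W=1) weight 1/162
  (Y=1, Z=2, X=0, W=0) weight 2/81
  (Y=1, Z=3, X=0, W=0) weight 2/99
  (Y=1, Z=4, X=0, W=0) weight 2/81
Group by Y:
  weight(Y=0) = 29/891
  weight(Y=1) = 62/891
Total weight = 29/891 + 62/891 = 91/891
P(Y=0 | obs) = 29/891 / 91/891 = 29/91
P(Y=1 | obs) = 62/891 / 91/891 = 62/91

P(Y = 1 | obs) = 62/91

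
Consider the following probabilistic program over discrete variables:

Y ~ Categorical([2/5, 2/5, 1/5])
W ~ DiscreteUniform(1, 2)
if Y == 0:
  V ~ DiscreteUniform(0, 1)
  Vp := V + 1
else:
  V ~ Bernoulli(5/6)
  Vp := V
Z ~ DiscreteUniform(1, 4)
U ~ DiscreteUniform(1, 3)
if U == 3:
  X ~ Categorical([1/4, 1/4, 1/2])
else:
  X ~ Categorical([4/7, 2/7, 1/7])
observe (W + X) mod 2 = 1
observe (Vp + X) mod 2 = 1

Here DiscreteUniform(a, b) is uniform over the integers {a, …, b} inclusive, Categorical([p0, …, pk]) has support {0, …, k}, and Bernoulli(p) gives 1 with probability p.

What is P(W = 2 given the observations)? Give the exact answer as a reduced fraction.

Enumerate traces; 108 have nonzero weight after conditioning:
  (Y=0, W=1, V=0, Z=1, U=1, X=0) weight 1/210
  (Y=0, W=1, V=0, Z=1, U=1, X=2) weight 1/840
  (Y=0, W=1, V=0, Z=1, U=2, X=0) weight 1/210
  (Y=0, W=1, V=0, Z=1, U=2, X=2) weight 1/840
  (Y=0, W=1, V=0, Z=1, U=3, X=0) weight 1/480
  (Y=0, W=1, V=0, Z=1, U=3, X=2) weight 1/240
  (Y=0, W=1, V=0, Z=2, U=1, X=0) weight 1/210
  (Y=0, W=1, V=0, Z=2, U=1, X=2) weight 1/840
  (Y=0, W=2, V=1, Z=1, U=1, X=1) weight 1/420
  … 99 more
Group by W:
  weight(W=1) = 61/240
  weight(W=2) = 23/560
Total weight = 61/240 + 23/560 = 31/105
P(W=1 | obs) = 61/240 / 31/105 = 427/496
P(W=2 | obs) = 23/560 / 31/105 = 69/496

P(W = 2 | obs) = 69/496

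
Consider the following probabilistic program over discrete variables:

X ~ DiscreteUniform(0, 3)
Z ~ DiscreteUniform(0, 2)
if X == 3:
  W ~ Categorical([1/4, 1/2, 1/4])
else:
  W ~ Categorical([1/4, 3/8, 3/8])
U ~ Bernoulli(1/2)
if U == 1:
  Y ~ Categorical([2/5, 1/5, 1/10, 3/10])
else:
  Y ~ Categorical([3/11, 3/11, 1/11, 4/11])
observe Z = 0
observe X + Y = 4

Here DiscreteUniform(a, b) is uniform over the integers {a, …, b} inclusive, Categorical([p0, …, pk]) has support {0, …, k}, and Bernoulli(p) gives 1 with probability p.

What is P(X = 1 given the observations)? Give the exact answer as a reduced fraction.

P(X = 1 | obs) = 1/2

Enumerate traces; 18 have nonzero weight after conditioning:
  (X=1, Z=0, W=0, U=0, Y=3) weight 1/264
  (X=1, Z=0, W=0, U=1, Y=3) weight 1/320
  (X=1, Z=0, W=1, U=0, Y=3) weight 1/176
  (X=1, Z=0, W=1, U=1, Y=3) weight 3/640
  (X=1, Z=0, W=2, U=0, Y=3) weight 1/176
  (X=1, Z=0, W=2, U=1, Y=3) weight 3/640
  (X=2, Z=0, W=0, U=0, Y=2) weight 1/1056
  (X=2, Z=0, W=0, U=1, Y=2) weight 1/960
  (X=3, Z=0, W=0, U=0, Y=1) weight 1/352
  … 9 more
Group by X:
  weight(X=1) = 73/2640
  weight(X=2) = 7/880
  weight(X=3) = 13/660
Total weight = 73/2640 + 7/880 + 13/660 = 73/1320
P(X=1 | obs) = 73/2640 / 73/1320 = 1/2
P(X=2 | obs) = 7/880 / 73/1320 = 21/146
P(X=3 | obs) = 13/660 / 73/1320 = 26/73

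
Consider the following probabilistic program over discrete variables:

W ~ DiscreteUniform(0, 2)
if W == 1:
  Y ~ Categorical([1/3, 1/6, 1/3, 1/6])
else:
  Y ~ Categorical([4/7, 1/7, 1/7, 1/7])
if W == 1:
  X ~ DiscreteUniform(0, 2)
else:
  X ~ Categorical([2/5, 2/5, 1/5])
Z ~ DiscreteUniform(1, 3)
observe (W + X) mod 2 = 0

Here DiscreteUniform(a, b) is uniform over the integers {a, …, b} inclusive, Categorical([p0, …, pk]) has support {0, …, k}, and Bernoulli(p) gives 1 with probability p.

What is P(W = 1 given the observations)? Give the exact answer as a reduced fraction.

Enumerate traces; 60 have nonzero weight after conditioning:
  (W=0, Y=0, X=0, Z=1) weight 8/315
  (W=0, Y=0, X=0, Z=2) weight 8/315
  (W=0, Y=0, X=0, Z=3) weight 8/315
  (W=0, Y=0, X=2, Z=1) weight 4/315
  (W=0, Y=0, X=2, Z=2) weight 4/315
  (W=0, Y=0, X=2, Z=3) weight 4/315
  (W=0, Y=1, X=0, Z=1) weight 2/315
  (W=0, Y=1, X=0, Z=2) weight 2/315
  (W=1, Y=0, X=1, Z=1) weight 1/81
  (W=2, Y=0, X=0, Z=1) weight 8/315
  … 50 more
Group by W:
  weight(W=0) = 1/5
  weight(W=1) = 1/9
  weight(W=2) = 1/5
Total weight = 1/5 + 1/9 + 1/5 = 23/45
P(W=0 | obs) = 1/5 / 23/45 = 9/23
P(W=1 | obs) = 1/9 / 23/45 = 5/23
P(W=2 | obs) = 1/5 / 23/45 = 9/23

P(W = 1 | obs) = 5/23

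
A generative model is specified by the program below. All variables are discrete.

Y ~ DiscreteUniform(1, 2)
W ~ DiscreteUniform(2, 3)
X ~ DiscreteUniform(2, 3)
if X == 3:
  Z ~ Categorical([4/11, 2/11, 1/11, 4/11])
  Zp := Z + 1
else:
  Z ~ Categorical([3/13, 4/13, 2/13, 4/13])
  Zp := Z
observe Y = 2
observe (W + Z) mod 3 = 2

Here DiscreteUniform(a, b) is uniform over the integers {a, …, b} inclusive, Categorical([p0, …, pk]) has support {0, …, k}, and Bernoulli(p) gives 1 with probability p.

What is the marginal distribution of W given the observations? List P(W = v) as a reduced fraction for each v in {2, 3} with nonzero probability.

P(W=2) = 181/216, P(W=3) = 35/216

Enumerate traces; 6 have nonzero weight after conditioning:
  (Y=2, W=2, X=2, Z=0) weight 3/104
  (Y=2, W=2, X=2, Z=3) weight 1/26
  (Y=2, W=2, X=3, Z=0) weight 1/22
  (Y=2, W=2, X=3, Z=3) weight 1/22
  (Y=2, W=3, X=2, Z=2) weight 1/52
  (Y=2, W=3, X=3, Z=2) weight 1/88
Group by W:
  weight(W=2) = 181/1144
  weight(W=3) = 35/1144
Total weight = 181/1144 + 35/1144 = 27/143
P(W=2 | obs) = 181/1144 / 27/143 = 181/216
P(W=3 | obs) = 35/1144 / 27/143 = 35/216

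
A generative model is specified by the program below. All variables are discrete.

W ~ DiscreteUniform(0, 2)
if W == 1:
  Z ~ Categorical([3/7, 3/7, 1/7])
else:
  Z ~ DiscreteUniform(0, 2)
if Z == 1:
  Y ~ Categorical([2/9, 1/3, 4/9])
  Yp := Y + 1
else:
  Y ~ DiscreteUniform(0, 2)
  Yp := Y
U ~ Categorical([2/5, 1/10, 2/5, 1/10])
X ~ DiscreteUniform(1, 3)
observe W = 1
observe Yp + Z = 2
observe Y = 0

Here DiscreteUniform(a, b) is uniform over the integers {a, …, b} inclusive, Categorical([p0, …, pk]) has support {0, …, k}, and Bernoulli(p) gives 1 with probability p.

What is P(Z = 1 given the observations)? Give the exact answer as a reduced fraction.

P(Z = 1 | obs) = 2/3

Enumerate traces; 24 have nonzero weight after conditioning:
  (W=1, Z=1, Y=0, U=0, X=1) weight 4/945
  (W=1, Z=1, Y=0, U=0, X=2) weight 4/945
  (W=1, Z=1, Y=0, U=0, X=3) weight 4/945
  (W=1, Z=1, Y=0, U=1, X=1) weight 1/945
  (W=1, Z=1, Y=0, U=1, X=2) weight 1/945
  (W=1, Z=1, Y=0, U=1, X=3) weight 1/945
  (W=1, Z=1, Y=0, U=2, X=1) weight 4/945
  (W=1, Z=1, Y=0, U=2, X=2) weight 4/945
  (W=1, Z=2, Y=0, U=0, X=1) weight 2/945
  … 15 more
Group by Z:
  weight(Z=1) = 2/63
  weight(Z=2) = 1/63
Total weight = 2/63 + 1/63 = 1/21
P(Z=1 | obs) = 2/63 / 1/21 = 2/3
P(Z=2 | obs) = 1/63 / 1/21 = 1/3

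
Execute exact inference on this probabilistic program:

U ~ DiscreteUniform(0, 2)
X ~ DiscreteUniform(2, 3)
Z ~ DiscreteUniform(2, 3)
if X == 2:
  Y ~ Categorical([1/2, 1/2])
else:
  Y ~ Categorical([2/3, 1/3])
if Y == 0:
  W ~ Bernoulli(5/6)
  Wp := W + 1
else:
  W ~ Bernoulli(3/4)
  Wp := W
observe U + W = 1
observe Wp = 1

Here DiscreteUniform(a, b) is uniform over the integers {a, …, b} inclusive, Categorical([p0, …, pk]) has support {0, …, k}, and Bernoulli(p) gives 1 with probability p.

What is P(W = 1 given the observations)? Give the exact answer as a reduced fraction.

P(W = 1 | obs) = 45/59

Enumerate traces; 8 have nonzero weight after conditioning:
  (U=0, X=2, Z=2, Y=1, W=1) weight 1/32
  (U=0, X=2, Z=3, Y=1, W=1) weight 1/32
  (U=0, X=3, Z=2, Y=1, W=1) weight 1/48
  (U=0, X=3, Z=3, Y=1, W=1) weight 1/48
  (U=1, X=2, Z=2, Y=0, W=0) weight 1/144
  (U=1, X=2, Z=3, Y=0, W=0) weight 1/144
  (U=1, X=3, Z=2, Y=0, W=0) weight 1/108
  (U=1, X=3, Z=3, Y=0, W=0) weight 1/108
Group by W:
  weight(W=0) = 7/216
  weight(W=1) = 5/48
Total weight = 7/216 + 5/48 = 59/432
P(W=0 | obs) = 7/216 / 59/432 = 14/59
P(W=1 | obs) = 5/48 / 59/432 = 45/59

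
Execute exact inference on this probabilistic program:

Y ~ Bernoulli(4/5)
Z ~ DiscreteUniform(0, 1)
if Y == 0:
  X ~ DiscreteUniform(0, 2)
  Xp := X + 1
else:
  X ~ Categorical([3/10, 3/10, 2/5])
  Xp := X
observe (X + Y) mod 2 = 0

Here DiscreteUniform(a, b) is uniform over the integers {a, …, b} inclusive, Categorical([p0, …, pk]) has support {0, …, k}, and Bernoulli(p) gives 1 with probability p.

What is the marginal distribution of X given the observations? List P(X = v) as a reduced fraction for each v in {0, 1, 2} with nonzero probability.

Enumerate traces; 6 have nonzero weight after conditioning:
  (Y=0, Z=0, X=0) weight 1/30
  (Y=0, Z=0, X=2) weight 1/30
  (Y=0, Z=1, X=0) weight 1/30
  (Y=0, Z=1, X=2) weight 1/30
  (Y=1, Z=0, X=1) weight 3/25
  (Y=1, Z=1, X=1) weight 3/25
Group by X:
  weight(X=0) = 1/15
  weight(X=1) = 6/25
  weight(X=2) = 1/15
Total weight = 1/15 + 6/25 + 1/15 = 28/75
P(X=0 | obs) = 1/15 / 28/75 = 5/28
P(X=1 | obs) = 6/25 / 28/75 = 9/14
P(X=2 | obs) = 1/15 / 28/75 = 5/28

P(X=0) = 5/28, P(X=1) = 9/14, P(X=2) = 5/28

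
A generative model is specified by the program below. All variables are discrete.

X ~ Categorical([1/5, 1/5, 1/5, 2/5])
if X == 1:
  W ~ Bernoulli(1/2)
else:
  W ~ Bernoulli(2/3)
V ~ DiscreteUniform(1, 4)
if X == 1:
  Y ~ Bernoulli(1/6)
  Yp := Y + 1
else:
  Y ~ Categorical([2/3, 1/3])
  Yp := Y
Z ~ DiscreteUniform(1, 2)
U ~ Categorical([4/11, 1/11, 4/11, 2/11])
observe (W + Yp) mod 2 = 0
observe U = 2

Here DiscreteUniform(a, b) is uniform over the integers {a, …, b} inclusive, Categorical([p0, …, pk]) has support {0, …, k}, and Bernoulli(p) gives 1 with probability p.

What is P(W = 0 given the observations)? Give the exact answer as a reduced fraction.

P(W = 0 | obs) = 35/82

Enumerate traces; 64 have nonzero weight after conditioning:
  (X=0, W=0, V=1, Y=0, Z=1, U=2) weight 1/495
  (X=0, W=0, V=1, Y=0, Z=2, U=2) weight 1/495
  (X=0, W=0, V=2, Y=0, Z=1, U=2) weight 1/495
  (X=0, W=0, V=2, Y=0, Z=2, U=2) weight 1/495
  (X=0, W=0, V=3, Y=0, Z=1, U=2) weight 1/495
  (X=0, W=0, V=3, Y=0, Z=2, U=2) weight 1/495
  (X=0, W=0, V=4, Y=0, Z=1, U=2) weight 1/495
  (X=0, W=0, V=4, Y=0, Z=2, U=2) weight 1/495
  (X=0, W=1, V=1, Y=1, Z=1, U=2) weight 1/495
  … 55 more
Group by W:
  weight(W=0) = 7/99
  weight(W=1) = 47/495
Total weight = 7/99 + 47/495 = 82/495
P(W=0 | obs) = 7/99 / 82/495 = 35/82
P(W=1 | obs) = 47/495 / 82/495 = 47/82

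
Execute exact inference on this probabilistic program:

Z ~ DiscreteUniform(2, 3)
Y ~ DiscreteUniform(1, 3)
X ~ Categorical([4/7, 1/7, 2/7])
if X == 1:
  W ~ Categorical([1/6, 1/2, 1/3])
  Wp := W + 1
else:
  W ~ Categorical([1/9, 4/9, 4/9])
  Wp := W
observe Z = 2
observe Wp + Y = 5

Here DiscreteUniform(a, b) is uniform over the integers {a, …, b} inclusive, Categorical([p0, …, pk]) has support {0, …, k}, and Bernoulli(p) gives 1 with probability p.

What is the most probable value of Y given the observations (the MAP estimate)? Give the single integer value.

argmax_v P(Y = v | obs) = 3

Enumerate traces; 4 have nonzero weight after conditioning:
  (Z=2, Y=2, X=1, W=2) weight 1/126
  (Z=2, Y=3, X=0, W=2) weight 8/189
  (Z=2, Y=3, X=1, W=1) weight 1/84
  (Z=2, Y=3, X=2, W=2) weight 4/189
Group by Y:
  weight(Y=2) = 1/126
  weight(Y=3) = 19/252
Total weight = 1/126 + 19/252 = 1/12
P(Y=2 | obs) = 1/126 / 1/12 = 2/21
P(Y=3 | obs) = 19/252 / 1/12 = 19/21
argmax = 3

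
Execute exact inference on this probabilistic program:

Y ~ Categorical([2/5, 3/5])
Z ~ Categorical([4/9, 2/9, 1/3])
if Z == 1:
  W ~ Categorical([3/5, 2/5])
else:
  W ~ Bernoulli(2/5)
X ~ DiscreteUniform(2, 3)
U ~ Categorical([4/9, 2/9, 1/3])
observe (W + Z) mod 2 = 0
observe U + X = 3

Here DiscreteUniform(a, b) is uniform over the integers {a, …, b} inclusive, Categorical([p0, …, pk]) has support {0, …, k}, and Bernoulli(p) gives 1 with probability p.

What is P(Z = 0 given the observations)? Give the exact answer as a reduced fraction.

Enumerate traces; 12 have nonzero weight after conditioning:
  (Y=0, Z=0, W=0, X=2, U=1) weight 8/675
  (Y=0, Z=0, W=0, X=3, U=0) weight 16/675
  (Y=0, Z=1, W=1, X=2, U=1) weight 8/2025
  (Y=0, Z=1, W=1, X=3, U=0) weight 16/2025
  (Y=0, Z=2, W=0, X=2, U=1) weight 2/225
  (Y=0, Z=2, W=0, X=3, U=0) weight 4/225
  (Y=1, Z=0, W=0, X=2, U=1) weight 4/225
  (Y=1, Z=0, W=0, X=3, U=0) weight 8/225
  … 4 more
Group by Z:
  weight(Z=0) = 4/45
  weight(Z=1) = 4/135
  weight(Z=2) = 1/15
Total weight = 4/45 + 4/135 + 1/15 = 5/27
P(Z=0 | obs) = 4/45 / 5/27 = 12/25
P(Z=1 | obs) = 4/135 / 5/27 = 4/25
P(Z=2 | obs) = 1/15 / 5/27 = 9/25

P(Z = 0 | obs) = 12/25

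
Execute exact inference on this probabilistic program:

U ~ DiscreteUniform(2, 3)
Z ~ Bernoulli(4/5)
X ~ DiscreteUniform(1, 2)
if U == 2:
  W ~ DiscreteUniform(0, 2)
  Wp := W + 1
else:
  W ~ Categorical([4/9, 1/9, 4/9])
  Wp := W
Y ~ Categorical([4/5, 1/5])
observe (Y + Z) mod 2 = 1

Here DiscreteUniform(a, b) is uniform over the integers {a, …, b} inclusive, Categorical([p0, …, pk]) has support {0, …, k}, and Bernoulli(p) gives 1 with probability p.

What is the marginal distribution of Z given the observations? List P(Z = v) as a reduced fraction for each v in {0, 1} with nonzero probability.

P(Z=0) = 1/17, P(Z=1) = 16/17

Enumerate traces; 24 have nonzero weight after conditioning:
  (U=2, Z=0, X=1, W=0, Y=1) weight 1/300
  (U=2, Z=0, X=1, W=1, Y=1) weight 1/300
  (U=2, Z=0, X=1, W=2, Y=1) weight 1/300
  (U=2, Z=0, X=2, W=0, Y=1) weight 1/300
  (U=2, Z=0, X=2, W=1, Y=1) weight 1/300
  (U=2, Z=0, X=2, W=2, Y=1) weight 1/300
  (U=2, Z=1, X=1, W=0, Y=0) weight 4/75
  (U=2, Z=1, X=1, W=1, Y=0) weight 4/75
  … 16 more
Group by Z:
  weight(Z=0) = 1/25
  weight(Z=1) = 16/25
Total weight = 1/25 + 16/25 = 17/25
P(Z=0 | obs) = 1/25 / 17/25 = 1/17
P(Z=1 | obs) = 16/25 / 17/25 = 16/17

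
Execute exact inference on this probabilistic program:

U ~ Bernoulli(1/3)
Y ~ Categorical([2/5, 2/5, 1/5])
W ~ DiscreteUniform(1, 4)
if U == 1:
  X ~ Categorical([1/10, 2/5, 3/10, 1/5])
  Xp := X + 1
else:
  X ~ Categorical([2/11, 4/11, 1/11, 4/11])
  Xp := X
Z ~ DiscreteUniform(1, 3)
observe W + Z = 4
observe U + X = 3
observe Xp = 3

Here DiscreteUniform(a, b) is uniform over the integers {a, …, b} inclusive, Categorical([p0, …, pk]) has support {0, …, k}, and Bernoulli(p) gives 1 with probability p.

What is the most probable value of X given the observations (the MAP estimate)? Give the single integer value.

Enumerate traces; 18 have nonzero weight after conditioning:
  (U=0, Y=0, W=1, X=3, Z=3) weight 4/495
  (U=0, Y=0, W=2, X=3, Z=2) weight 4/495
  (U=0, Y=0, W=3, X=3, Z=1) weight 4/495
  (U=0, Y=1, W=1, X=3, Z=3) weight 4/495
  (U=0, Y=1, W=2, X=3, Z=2) weight 4/495
  (U=0, Y=1, W=3, X=3, Z=1) weight 4/495
  (U=0, Y=2, W=1, X=3, Z=3) weight 2/495
  (U=0, Y=2, W=2, X=3, Z=2) weight 2/495
  (U=1, Y=0, W=1, X=2, Z=3) weight 1/300
  … 9 more
Group by X:
  weight(X=2) = 1/40
  weight(X=3) = 2/33
Total weight = 1/40 + 2/33 = 113/1320
P(X=2 | obs) = 1/40 / 113/1320 = 33/113
P(X=3 | obs) = 2/33 / 113/1320 = 80/113
argmax = 3

argmax_v P(X = v | obs) = 3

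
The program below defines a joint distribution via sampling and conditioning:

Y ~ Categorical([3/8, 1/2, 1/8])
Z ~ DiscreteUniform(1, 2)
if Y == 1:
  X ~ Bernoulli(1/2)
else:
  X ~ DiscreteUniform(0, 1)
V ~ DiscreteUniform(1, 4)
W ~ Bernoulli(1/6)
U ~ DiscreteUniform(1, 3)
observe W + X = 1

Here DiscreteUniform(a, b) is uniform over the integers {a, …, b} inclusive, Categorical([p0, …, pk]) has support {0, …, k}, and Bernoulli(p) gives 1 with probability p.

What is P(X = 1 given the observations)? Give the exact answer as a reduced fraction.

Enumerate traces; 144 have nonzero weight after conditioning:
  (Y=0, Z=1, X=0, V=1, W=1, U=1) weight 1/768
  (Y=0, Z=1, X=0, V=1, W=1, U=2) weight 1/768
  (Y=0, Z=1, X=0, V=1, W=1, U=3) weight 1/768
  (Y=0, Z=1, X=0, V=2, W=1, U=1) weight 1/768
  (Y=0, Z=1, X=0, V=2, W=1, U=2) weight 1/768
  (Y=0, Z=1, X=0, V=2, W=1, U=3) weight 1/768
  (Y=0, Z=1, X=0, V=3, W=1, U=1) weight 1/768
  (Y=0, Z=1, X=0, V=3, W=1, U=2) weight 1/768
  (Y=0, Z=1, X=1, V=1, W=0, U=1) weight 5/768
  … 135 more
Group by X:
  weight(X=0) = 1/12
  weight(X=1) = 5/12
Total weight = 1/12 + 5/12 = 1/2
P(X=0 | obs) = 1/12 / 1/2 = 1/6
P(X=1 | obs) = 5/12 / 1/2 = 5/6

P(X = 1 | obs) = 5/6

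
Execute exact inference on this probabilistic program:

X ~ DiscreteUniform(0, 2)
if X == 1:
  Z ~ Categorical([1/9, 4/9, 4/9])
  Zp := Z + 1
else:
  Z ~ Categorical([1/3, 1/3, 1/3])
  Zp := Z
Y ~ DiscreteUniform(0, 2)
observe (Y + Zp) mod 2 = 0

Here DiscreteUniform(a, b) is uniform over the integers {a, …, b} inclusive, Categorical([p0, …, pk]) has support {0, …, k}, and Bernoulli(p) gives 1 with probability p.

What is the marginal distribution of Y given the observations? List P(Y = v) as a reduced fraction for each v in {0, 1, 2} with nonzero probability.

P(Y=0) = 16/43, P(Y=1) = 11/43, P(Y=2) = 16/43

Enumerate traces; 14 have nonzero weight after conditioning:
  (X=0, Z=0, Y=0) weight 1/27
  (X=0, Z=0, Y=2) weight 1/27
  (X=0, Z=1, Y=1) weight 1/27
  (X=0, Z=2, Y=0) weight 1/27
  (X=0, Z=2, Y=2) weight 1/27
  (X=1, Z=0, Y=1) weight 1/81
  (X=1, Z=1, Y=0) weight 4/81
  (X=1, Z=1, Y=2) weight 4/81
  … 6 more
Group by Y:
  weight(Y=0) = 16/81
  weight(Y=1) = 11/81
  weight(Y=2) = 16/81
Total weight = 16/81 + 11/81 + 16/81 = 43/81
P(Y=0 | obs) = 16/81 / 43/81 = 16/43
P(Y=1 | obs) = 11/81 / 43/81 = 11/43
P(Y=2 | obs) = 16/81 / 43/81 = 16/43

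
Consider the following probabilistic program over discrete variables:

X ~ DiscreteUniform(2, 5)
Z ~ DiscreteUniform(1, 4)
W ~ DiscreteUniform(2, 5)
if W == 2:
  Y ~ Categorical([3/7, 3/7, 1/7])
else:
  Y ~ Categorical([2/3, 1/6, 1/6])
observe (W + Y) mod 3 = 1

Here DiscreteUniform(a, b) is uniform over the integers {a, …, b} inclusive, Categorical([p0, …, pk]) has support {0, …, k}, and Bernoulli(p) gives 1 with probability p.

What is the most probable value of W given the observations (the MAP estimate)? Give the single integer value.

argmax_v P(W = v | obs) = 4

Enumerate traces; 64 have nonzero weight after conditioning:
  (X=2, Z=1, W=2, Y=2) weight 1/448
  (X=2, Z=1, W=3, Y=1) weight 1/384
  (X=2, Z=1, W=4, Y=0) weight 1/96
  (X=2, Z=1, W=5, Y=2) weight 1/384
  (X=2, Z=2, W=2, Y=2) weight 1/448
  (X=2, Z=2, W=3, Y=1) weight 1/384
  (X=2, Z=2, W=4, Y=0) weight 1/96
  (X=2, Z=2, W=5, Y=2) weight 1/384
  … 56 more
Group by W:
  weight(W=2) = 1/28
  weight(W=3) = 1/24
  weight(W=4) = 1/6
  weight(W=5) = 1/24
Total weight = 1/28 + 1/24 + 1/6 + 1/24 = 2/7
P(W=2 | obs) = 1/28 / 2/7 = 1/8
P(W=3 | obs) = 1/24 / 2/7 = 7/48
P(W=4 | obs) = 1/6 / 2/7 = 7/12
P(W=5 | obs) = 1/24 / 2/7 = 7/48
argmax = 4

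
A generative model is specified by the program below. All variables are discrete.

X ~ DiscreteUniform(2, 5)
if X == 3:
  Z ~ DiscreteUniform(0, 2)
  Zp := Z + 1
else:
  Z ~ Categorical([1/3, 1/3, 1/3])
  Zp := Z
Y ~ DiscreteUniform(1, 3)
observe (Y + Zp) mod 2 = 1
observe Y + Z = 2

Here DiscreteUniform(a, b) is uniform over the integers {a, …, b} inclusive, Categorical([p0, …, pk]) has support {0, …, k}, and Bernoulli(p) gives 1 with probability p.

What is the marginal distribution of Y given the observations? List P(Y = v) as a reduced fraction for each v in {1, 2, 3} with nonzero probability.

Enumerate traces; 2 have nonzero weight after conditioning:
  (X=3, Z=0, Y=2) weight 1/36
  (X=3, Z=1, Y=1) weight 1/36
Group by Y:
  weight(Y=1) = 1/36
  weight(Y=2) = 1/36
Total weight = 1/36 + 1/36 = 1/18
P(Y=1 | obs) = 1/36 / 1/18 = 1/2
P(Y=2 | obs) = 1/36 / 1/18 = 1/2

P(Y=1) = 1/2, P(Y=2) = 1/2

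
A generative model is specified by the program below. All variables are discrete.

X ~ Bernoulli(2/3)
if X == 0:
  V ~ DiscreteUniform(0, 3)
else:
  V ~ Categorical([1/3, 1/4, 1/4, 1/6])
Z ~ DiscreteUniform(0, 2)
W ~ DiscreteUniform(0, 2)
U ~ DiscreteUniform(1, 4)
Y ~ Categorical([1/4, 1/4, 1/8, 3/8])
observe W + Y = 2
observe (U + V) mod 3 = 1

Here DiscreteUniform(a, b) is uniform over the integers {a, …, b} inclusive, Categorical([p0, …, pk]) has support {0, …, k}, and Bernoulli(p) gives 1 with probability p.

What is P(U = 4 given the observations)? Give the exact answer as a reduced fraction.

P(U = 4 | obs) = 1/3

Enumerate traces; 108 have nonzero weight after conditioning:
  (X=0, V=0, Z=0, W=0, U=1, Y=2) weight 1/3456
  (X=0, V=0, Z=0, W=0, U=4, Y=2) weight 1/3456
  (X=0, V=0, Z=0, W=1, U=1, Y=1) weight 1/1728
  (X=0, V=0, Z=0, W=1, U=4, Y=1) weight 1/1728
  (X=0, V=0, Z=0, W=2, U=1, Y=0) weight 1/1728
  (X=0, V=0, Z=0, W=2, U=4, Y=0) weight 1/1728
  (X=0, V=0, Z=1, W=0, U=1, Y=2) weight 1/3456
  (X=0, V=0, Z=1, W=0, U=4, Y=2) weight 1/3456
  (X=0, V=1, Z=0, W=0, U=3, Y=2) weight 1/3456
  (X=0, V=2, Z=0, W=0, U=2, Y=2) weight 1/3456
  … 98 more
Group by U:
  weight(U=1) = 5/192
  weight(U=2) = 5/384
  weight(U=3) = 5/384
  weight(U=4) = 5/192
Total weight = 5/192 + 5/384 + 5/384 + 5/192 = 5/64
P(U=1 | obs) = 5/192 / 5/64 = 1/3
P(U=2 | obs) = 5/384 / 5/64 = 1/6
P(U=3 | obs) = 5/384 / 5/64 = 1/6
P(U=4 | obs) = 5/192 / 5/64 = 1/3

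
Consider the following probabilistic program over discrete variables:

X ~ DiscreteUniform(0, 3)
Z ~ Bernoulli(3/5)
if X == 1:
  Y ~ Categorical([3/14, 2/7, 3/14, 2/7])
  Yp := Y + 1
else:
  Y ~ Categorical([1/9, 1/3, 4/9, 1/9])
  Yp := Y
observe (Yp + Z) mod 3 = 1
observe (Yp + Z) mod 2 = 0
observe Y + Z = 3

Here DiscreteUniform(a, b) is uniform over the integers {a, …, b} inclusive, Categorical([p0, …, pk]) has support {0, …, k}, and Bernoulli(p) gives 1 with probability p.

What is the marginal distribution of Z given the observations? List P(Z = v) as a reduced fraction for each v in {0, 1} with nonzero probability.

P(Z=0) = 8/17, P(Z=1) = 9/17

Enumerate traces; 2 have nonzero weight after conditioning:
  (X=1, Z=0, Y=3) weight 1/35
  (X=1, Z=1, Y=2) weight 9/280
Group by Z:
  weight(Z=0) = 1/35
  weight(Z=1) = 9/280
Total weight = 1/35 + 9/280 = 17/280
P(Z=0 | obs) = 1/35 / 17/280 = 8/17
P(Z=1 | obs) = 9/280 / 17/280 = 9/17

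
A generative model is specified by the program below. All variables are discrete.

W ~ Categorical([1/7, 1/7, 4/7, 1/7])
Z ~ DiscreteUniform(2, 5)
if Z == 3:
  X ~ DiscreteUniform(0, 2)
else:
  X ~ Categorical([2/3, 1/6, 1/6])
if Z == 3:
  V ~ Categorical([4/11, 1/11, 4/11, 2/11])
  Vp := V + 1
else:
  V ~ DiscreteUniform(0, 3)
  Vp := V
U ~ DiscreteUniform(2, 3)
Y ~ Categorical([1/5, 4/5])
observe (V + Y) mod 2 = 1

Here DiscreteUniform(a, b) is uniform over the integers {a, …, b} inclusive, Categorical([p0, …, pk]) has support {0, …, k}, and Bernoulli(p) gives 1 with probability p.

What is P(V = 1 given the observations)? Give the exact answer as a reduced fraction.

Enumerate traces; 384 have nonzero weight after conditioning:
  (W=0, Z=2, X=0, V=0, U=2, Y=1) weight 1/420
  (W=0, Z=2, X=0, V=0, U=3, Y=1) weight 1/420
  (W=0, Z=2, X=0, V=1, U=2, Y=0) weight 1/1680
  (W=0, Z=2, X=0, V=1, U=3, Y=0) weight 1/1680
  (W=0, Z=2, X=0, V=2, U=2, Y=1) weight 1/420
  (W=0, Z=2, X=0, V=2, U=3, Y=1) weight 1/420
  (W=0, Z=2, X=0, V=3, U=2, Y=0) weight 1/1680
  (W=0, Z=2, X=0, V=3, U=3, Y=0) weight 1/1680
  … 376 more
Group by V:
  weight(V=0) = 49/220
  weight(V=1) = 37/880
  weight(V=2) = 49/220
  weight(V=3) = 41/880
Total weight = 49/220 + 37/880 + 49/220 + 41/880 = 47/88
P(V=0 | obs) = 49/220 / 47/88 = 98/235
P(V=1 | obs) = 37/880 / 47/88 = 37/470
P(V=2 | obs) = 49/220 / 47/88 = 98/235
P(V=3 | obs) = 41/880 / 47/88 = 41/470

P(V = 1 | obs) = 37/470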